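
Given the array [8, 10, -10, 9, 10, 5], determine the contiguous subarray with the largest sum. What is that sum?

Using Kadane's algorithm on [8, 10, -10, 9, 10, 5]:

Scanning through the array:
Position 1 (value 10): max_ending_here = 18, max_so_far = 18
Position 2 (value -10): max_ending_here = 8, max_so_far = 18
Position 3 (value 9): max_ending_here = 17, max_so_far = 18
Position 4 (value 10): max_ending_here = 27, max_so_far = 27
Position 5 (value 5): max_ending_here = 32, max_so_far = 32

Maximum subarray: [8, 10, -10, 9, 10, 5]
Maximum sum: 32

The maximum subarray is [8, 10, -10, 9, 10, 5] with sum 32. This subarray runs from index 0 to index 5.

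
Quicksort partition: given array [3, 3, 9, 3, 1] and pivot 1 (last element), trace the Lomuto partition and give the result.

Lomuto partition with pivot = 1:

Initial array: [3, 3, 9, 3, 1]

arr[0]=3 > 1: no swap
arr[1]=3 > 1: no swap
arr[2]=9 > 1: no swap
arr[3]=3 > 1: no swap

Place pivot at position 0: [1, 3, 9, 3, 3]
Pivot position: 0

After partitioning with pivot 1, the array becomes [1, 3, 9, 3, 3]. The pivot is placed at index 0. All elements to the left of the pivot are <= 1, and all elements to the right are > 1.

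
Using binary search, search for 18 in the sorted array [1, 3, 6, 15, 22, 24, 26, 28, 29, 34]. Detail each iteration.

Binary search for 18 in [1, 3, 6, 15, 22, 24, 26, 28, 29, 34]:

lo=0, hi=9, mid=4, arr[mid]=22 -> 22 > 18, search left half
lo=0, hi=3, mid=1, arr[mid]=3 -> 3 < 18, search right half
lo=2, hi=3, mid=2, arr[mid]=6 -> 6 < 18, search right half
lo=3, hi=3, mid=3, arr[mid]=15 -> 15 < 18, search right half
lo=4 > hi=3, target 18 not found

Binary search determines that 18 is not in the array after 4 comparisons. The search space was exhausted without finding the target.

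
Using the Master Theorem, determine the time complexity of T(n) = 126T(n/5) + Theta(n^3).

Master Theorem for T(n) = 126T(n/5) + O(n^3):

a = 126, b = 5, c = 3
log_b(a) = log_5(126) = 3.0050

Case 1: c = 3 < log_5(126) = 3.0050
T(n) = O(n^(log_5 126))

For T(n) = 126T(n/5) + O(n^3): log_5(126) = 3.0050. This is Case 1 of the Master Theorem (c < log_b(a), work dominated by leaves), giving O(n^(log_5 126)).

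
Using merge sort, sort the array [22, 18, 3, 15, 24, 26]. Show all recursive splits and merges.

Merge sort trace:

Split: [22, 18, 3, 15, 24, 26] -> [22, 18, 3] and [15, 24, 26]
  Split: [22, 18, 3] -> [22] and [18, 3]
    Split: [18, 3] -> [18] and [3]
    Merge: [18] + [3] -> [3, 18]
  Merge: [22] + [3, 18] -> [3, 18, 22]
  Split: [15, 24, 26] -> [15] and [24, 26]
    Split: [24, 26] -> [24] and [26]
    Merge: [24] + [26] -> [24, 26]
  Merge: [15] + [24, 26] -> [15, 24, 26]
Merge: [3, 18, 22] + [15, 24, 26] -> [3, 15, 18, 22, 24, 26]

Final sorted array: [3, 15, 18, 22, 24, 26]

The merge sort proceeds by recursively splitting the array and merging sorted halves.
After all merges, the sorted array is [3, 15, 18, 22, 24, 26].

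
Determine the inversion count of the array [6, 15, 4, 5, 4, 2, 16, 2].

Finding inversions in [6, 15, 4, 5, 4, 2, 16, 2]:

(0, 2): arr[0]=6 > arr[2]=4
(0, 3): arr[0]=6 > arr[3]=5
(0, 4): arr[0]=6 > arr[4]=4
(0, 5): arr[0]=6 > arr[5]=2
(0, 7): arr[0]=6 > arr[7]=2
(1, 2): arr[1]=15 > arr[2]=4
(1, 3): arr[1]=15 > arr[3]=5
(1, 4): arr[1]=15 > arr[4]=4
(1, 5): arr[1]=15 > arr[5]=2
(1, 7): arr[1]=15 > arr[7]=2
(2, 5): arr[2]=4 > arr[5]=2
(2, 7): arr[2]=4 > arr[7]=2
(3, 4): arr[3]=5 > arr[4]=4
(3, 5): arr[3]=5 > arr[5]=2
(3, 7): arr[3]=5 > arr[7]=2
(4, 5): arr[4]=4 > arr[5]=2
(4, 7): arr[4]=4 > arr[7]=2
(6, 7): arr[6]=16 > arr[7]=2

Total inversions: 18

The array has 18 inversion(s): (0,2), (0,3), (0,4), (0,5), (0,7), (1,2), (1,3), (1,4), (1,5), (1,7), (2,5), (2,7), (3,4), (3,5), (3,7), (4,5), (4,7), (6,7). Each pair (i,j) satisfies i < j and arr[i] > arr[j].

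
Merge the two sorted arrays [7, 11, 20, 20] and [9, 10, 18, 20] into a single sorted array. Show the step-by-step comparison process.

Merging process:

Compare 7 vs 9: take 7 from left. Merged: [7]
Compare 11 vs 9: take 9 from right. Merged: [7, 9]
Compare 11 vs 10: take 10 from right. Merged: [7, 9, 10]
Compare 11 vs 18: take 11 from left. Merged: [7, 9, 10, 11]
Compare 20 vs 18: take 18 from right. Merged: [7, 9, 10, 11, 18]
Compare 20 vs 20: take 20 from left. Merged: [7, 9, 10, 11, 18, 20]
Compare 20 vs 20: take 20 from left. Merged: [7, 9, 10, 11, 18, 20, 20]
Append remaining from right: [20]. Merged: [7, 9, 10, 11, 18, 20, 20, 20]

Final merged array: [7, 9, 10, 11, 18, 20, 20, 20]
Total comparisons: 7

The merged array is [7, 9, 10, 11, 18, 20, 20, 20], requiring 7 comparisons. The merge step runs in O(n) time where n is the total number of elements.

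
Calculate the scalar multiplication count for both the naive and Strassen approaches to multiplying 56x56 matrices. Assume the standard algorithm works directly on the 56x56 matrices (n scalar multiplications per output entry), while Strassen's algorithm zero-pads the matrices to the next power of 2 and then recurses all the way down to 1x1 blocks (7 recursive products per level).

Matrix multiplication for 56x56 matrices:

Strassen's algorithm requires power-of-2 dimensions. Pad 56x56 to 64x64 (next power of 2).

Standard algorithm: 56^3 = 175616 multiplications
Strassen's algorithm: 7^(log2(64)) = 7^6 = 117649 multiplications
Savings: 175616 - 117649 = 57967 multiplications

Standard: 175616 multiplications (56^3). Strassen: 117649 multiplications (7^6, after padding to 64x64). Strassen reduces 8 recursive multiplications to 7 at each level.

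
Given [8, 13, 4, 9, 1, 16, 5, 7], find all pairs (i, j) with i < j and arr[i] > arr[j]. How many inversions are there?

Finding inversions in [8, 13, 4, 9, 1, 16, 5, 7]:

(0, 2): arr[0]=8 > arr[2]=4
(0, 4): arr[0]=8 > arr[4]=1
(0, 6): arr[0]=8 > arr[6]=5
(0, 7): arr[0]=8 > arr[7]=7
(1, 2): arr[1]=13 > arr[2]=4
(1, 3): arr[1]=13 > arr[3]=9
(1, 4): arr[1]=13 > arr[4]=1
(1, 6): arr[1]=13 > arr[6]=5
(1, 7): arr[1]=13 > arr[7]=7
(2, 4): arr[2]=4 > arr[4]=1
(3, 4): arr[3]=9 > arr[4]=1
(3, 6): arr[3]=9 > arr[6]=5
(3, 7): arr[3]=9 > arr[7]=7
(5, 6): arr[5]=16 > arr[6]=5
(5, 7): arr[5]=16 > arr[7]=7

Total inversions: 15

The array has 15 inversion(s): (0,2), (0,4), (0,6), (0,7), (1,2), (1,3), (1,4), (1,6), (1,7), (2,4), (3,4), (3,6), (3,7), (5,6), (5,7). Each pair (i,j) satisfies i < j and arr[i] > arr[j].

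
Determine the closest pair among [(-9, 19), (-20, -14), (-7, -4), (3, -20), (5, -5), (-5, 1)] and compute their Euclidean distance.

Computing all pairwise distances among 6 points:

d((-9, 19), (-20, -14)) = 34.7851
d((-9, 19), (-7, -4)) = 23.0868
d((-9, 19), (3, -20)) = 40.8044
d((-9, 19), (5, -5)) = 27.7849
d((-9, 19), (-5, 1)) = 18.4391
d((-20, -14), (-7, -4)) = 16.4012
d((-20, -14), (3, -20)) = 23.7697
d((-20, -14), (5, -5)) = 26.5707
d((-20, -14), (-5, 1)) = 21.2132
d((-7, -4), (3, -20)) = 18.868
d((-7, -4), (5, -5)) = 12.0416
d((-7, -4), (-5, 1)) = 5.3852 <-- minimum
d((3, -20), (5, -5)) = 15.1327
d((3, -20), (-5, 1)) = 22.4722
d((5, -5), (-5, 1)) = 11.6619

Closest pair: (-7, -4) and (-5, 1) with distance 5.3852

The closest pair is (-7, -4) and (-5, 1) with Euclidean distance 5.3852. For 6 points, brute-force pairwise comparison is shown above. For large n, the divide-and-conquer algorithm (sort by x, recurse on halves, check the dividing strip) achieves O(n log n).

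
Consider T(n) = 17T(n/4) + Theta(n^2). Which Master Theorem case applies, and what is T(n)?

Master Theorem for T(n) = 17T(n/4) + O(n^2):

a = 17, b = 4, c = 2
log_b(a) = log_4(17) = 2.0437

Case 1: c = 2 < log_4(17) = 2.0437
T(n) = O(n^(log_4 17))

For T(n) = 17T(n/4) + O(n^2): log_4(17) = 2.0437. This is Case 1 of the Master Theorem (c < log_b(a), work dominated by leaves), giving O(n^(log_4 17)).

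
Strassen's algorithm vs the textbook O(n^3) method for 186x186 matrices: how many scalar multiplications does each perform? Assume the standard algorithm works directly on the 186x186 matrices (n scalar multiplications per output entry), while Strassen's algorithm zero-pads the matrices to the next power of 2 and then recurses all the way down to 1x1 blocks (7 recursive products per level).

Matrix multiplication for 186x186 matrices:

Strassen's algorithm requires power-of-2 dimensions. Pad 186x186 to 256x256 (next power of 2).

Standard algorithm: 186^3 = 6434856 multiplications
Strassen's algorithm: 7^(log2(256)) = 7^8 = 5764801 multiplications
Savings: 6434856 - 5764801 = 670055 multiplications

Standard: 6434856 multiplications (186^3). Strassen: 5764801 multiplications (7^8, after padding to 256x256). Strassen reduces 8 recursive multiplications to 7 at each level.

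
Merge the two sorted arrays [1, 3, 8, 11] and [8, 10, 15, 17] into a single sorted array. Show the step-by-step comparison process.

Merging process:

Compare 1 vs 8: take 1 from left. Merged: [1]
Compare 3 vs 8: take 3 from left. Merged: [1, 3]
Compare 8 vs 8: take 8 from left. Merged: [1, 3, 8]
Compare 11 vs 8: take 8 from right. Merged: [1, 3, 8, 8]
Compare 11 vs 10: take 10 from right. Merged: [1, 3, 8, 8, 10]
Compare 11 vs 15: take 11 from left. Merged: [1, 3, 8, 8, 10, 11]
Append remaining from right: [15, 17]. Merged: [1, 3, 8, 8, 10, 11, 15, 17]

Final merged array: [1, 3, 8, 8, 10, 11, 15, 17]
Total comparisons: 6

The merged array is [1, 3, 8, 8, 10, 11, 15, 17], requiring 6 comparisons. The merge step runs in O(n) time where n is the total number of elements.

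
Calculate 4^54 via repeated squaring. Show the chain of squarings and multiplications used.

Computing 4^54 by squaring (build up from 4^1; each line after the first costs one multiplication):

4^1 = 4
4^2 = (4^1)^2 = 4^2 = 16
4^3 = 4 * 4^2 = 4 * 16 = 64
4^6 = (4^3)^2 = 64^2 = 4096
4^12 = (4^6)^2 = 4096^2 = 16777216
4^13 = 4 * 4^12 = 4 * 16777216 = 67108864
4^26 = (4^13)^2 = 67108864^2 = 4503599627370496
4^27 = 4 * 4^26 = 4 * 4503599627370496 = 18014398509481984
4^54 = (4^27)^2 = 18014398509481984^2 = 324518553658426726783156020576256

Result: 324518553658426726783156020576256
Multiplications needed: 8 (8 lines after 4^1)

4^54 = 324518553658426726783156020576256. Using exponentiation by squaring, this requires 8 multiplications. The key idea: if the exponent is even, square the half-power; if odd, multiply by the base once.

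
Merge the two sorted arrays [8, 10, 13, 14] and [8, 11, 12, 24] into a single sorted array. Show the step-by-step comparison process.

Merging process:

Compare 8 vs 8: take 8 from left. Merged: [8]
Compare 10 vs 8: take 8 from right. Merged: [8, 8]
Compare 10 vs 11: take 10 from left. Merged: [8, 8, 10]
Compare 13 vs 11: take 11 from right. Merged: [8, 8, 10, 11]
Compare 13 vs 12: take 12 from right. Merged: [8, 8, 10, 11, 12]
Compare 13 vs 24: take 13 from left. Merged: [8, 8, 10, 11, 12, 13]
Compare 14 vs 24: take 14 from left. Merged: [8, 8, 10, 11, 12, 13, 14]
Append remaining from right: [24]. Merged: [8, 8, 10, 11, 12, 13, 14, 24]

Final merged array: [8, 8, 10, 11, 12, 13, 14, 24]
Total comparisons: 7

The merged array is [8, 8, 10, 11, 12, 13, 14, 24], requiring 7 comparisons. The merge step runs in O(n) time where n is the total number of elements.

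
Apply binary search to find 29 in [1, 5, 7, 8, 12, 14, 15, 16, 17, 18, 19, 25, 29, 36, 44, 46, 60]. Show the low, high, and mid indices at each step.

Binary search for 29 in [1, 5, 7, 8, 12, 14, 15, 16, 17, 18, 19, 25, 29, 36, 44, 46, 60]:

lo=0, hi=16, mid=8, arr[mid]=17 -> 17 < 29, search right half
lo=9, hi=16, mid=12, arr[mid]=29 -> Found target at index 12!

Binary search finds 29 at index 12 after 2 comparisons. The search repeatedly halves the search space by comparing with the middle element.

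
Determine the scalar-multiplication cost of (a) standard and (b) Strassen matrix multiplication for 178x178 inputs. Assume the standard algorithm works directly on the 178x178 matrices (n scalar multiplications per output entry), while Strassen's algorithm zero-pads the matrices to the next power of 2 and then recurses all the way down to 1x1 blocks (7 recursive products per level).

Matrix multiplication for 178x178 matrices:

Strassen's algorithm requires power-of-2 dimensions. Pad 178x178 to 256x256 (next power of 2).

Standard algorithm: 178^3 = 5639752 multiplications
Strassen's algorithm: 7^(log2(256)) = 7^8 = 5764801 multiplications
Difference: 5639752 - 5764801 = -125049 (Strassen uses MORE here due to padding overhead — for small or just-over-power-of-2 n, padding can outweigh the per-level savings)

Standard: 5639752 multiplications (178^3). Strassen: 5764801 multiplications (7^8, after padding to 256x256). Strassen reduces 8 recursive multiplications to 7 at each level.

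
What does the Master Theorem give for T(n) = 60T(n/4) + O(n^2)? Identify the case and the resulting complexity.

Master Theorem for T(n) = 60T(n/4) + O(n^2):

a = 60, b = 4, c = 2
log_b(a) = log_4(60) = 2.9534

Case 1: c = 2 < log_4(60) = 2.9534
T(n) = O(n^(log_4 60))

For T(n) = 60T(n/4) + O(n^2): log_4(60) = 2.9534. This is Case 1 of the Master Theorem (c < log_b(a), work dominated by leaves), giving O(n^(log_4 60)).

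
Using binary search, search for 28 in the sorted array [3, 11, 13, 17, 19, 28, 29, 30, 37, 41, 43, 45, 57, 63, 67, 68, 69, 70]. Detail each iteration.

Binary search for 28 in [3, 11, 13, 17, 19, 28, 29, 30, 37, 41, 43, 45, 57, 63, 67, 68, 69, 70]:

lo=0, hi=17, mid=8, arr[mid]=37 -> 37 > 28, search left half
lo=0, hi=7, mid=3, arr[mid]=17 -> 17 < 28, search right half
lo=4, hi=7, mid=5, arr[mid]=28 -> Found target at index 5!

Binary search finds 28 at index 5 after 3 comparisons. The search repeatedly halves the search space by comparing with the middle element.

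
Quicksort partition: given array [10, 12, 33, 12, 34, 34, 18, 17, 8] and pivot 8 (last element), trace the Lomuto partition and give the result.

Lomuto partition with pivot = 8:

Initial array: [10, 12, 33, 12, 34, 34, 18, 17, 8]

arr[0]=10 > 8: no swap
arr[1]=12 > 8: no swap
arr[2]=33 > 8: no swap
arr[3]=12 > 8: no swap
arr[4]=34 > 8: no swap
arr[5]=34 > 8: no swap
arr[6]=18 > 8: no swap
arr[7]=17 > 8: no swap

Place pivot at position 0: [8, 12, 33, 12, 34, 34, 18, 17, 10]
Pivot position: 0

After partitioning with pivot 8, the array becomes [8, 12, 33, 12, 34, 34, 18, 17, 10]. The pivot is placed at index 0. All elements to the left of the pivot are <= 8, and all elements to the right are > 8.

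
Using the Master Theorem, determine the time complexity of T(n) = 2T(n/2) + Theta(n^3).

Master Theorem for T(n) = 2T(n/2) + O(n^3):

a = 2, b = 2, c = 3
log_b(a) = log_2(2) = 1.0000

Case 3: c = 3 > log_2(2) = 1.0000
T(n) = O(n^3) = O(n^3)

For T(n) = 2T(n/2) + O(n^3): log_2(2) = 1.0000. This is Case 3 of the Master Theorem (c > log_b(a), work dominated by root), giving O(n^3).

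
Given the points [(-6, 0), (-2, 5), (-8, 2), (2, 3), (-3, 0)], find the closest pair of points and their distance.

Computing all pairwise distances among 5 points:

d((-6, 0), (-2, 5)) = 6.4031
d((-6, 0), (-8, 2)) = 2.8284 <-- minimum
d((-6, 0), (2, 3)) = 8.544
d((-6, 0), (-3, 0)) = 3.0
d((-2, 5), (-8, 2)) = 6.7082
d((-2, 5), (2, 3)) = 4.4721
d((-2, 5), (-3, 0)) = 5.099
d((-8, 2), (2, 3)) = 10.0499
d((-8, 2), (-3, 0)) = 5.3852
d((2, 3), (-3, 0)) = 5.831

Closest pair: (-6, 0) and (-8, 2) with distance 2.8284

The closest pair is (-6, 0) and (-8, 2) with Euclidean distance 2.8284. For 5 points, brute-force pairwise comparison is shown above. For large n, the divide-and-conquer algorithm (sort by x, recurse on halves, check the dividing strip) achieves O(n log n).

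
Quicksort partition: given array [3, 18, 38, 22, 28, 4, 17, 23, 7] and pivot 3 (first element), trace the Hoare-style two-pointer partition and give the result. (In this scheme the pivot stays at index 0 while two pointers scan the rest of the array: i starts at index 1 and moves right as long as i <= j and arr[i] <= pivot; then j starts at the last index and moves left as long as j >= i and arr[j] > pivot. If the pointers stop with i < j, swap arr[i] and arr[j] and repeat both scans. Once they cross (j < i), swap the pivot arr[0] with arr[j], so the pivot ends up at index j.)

Hoare-style two-pointer partition with pivot = 3:

Initial array: [3, 18, 38, 22, 28, 4, 17, 23, 7]

Pointers start at i = 1, j = 8.
i ends at 1, j ends at 0: the pointers have crossed (j < i), so scanning stops.

j = 0, so swapping arr[0] with arr[j] leaves the pivot at position 0: [3, 18, 38, 22, 28, 4, 17, 23, 7]
Pivot position: 0

After partitioning with pivot 3, the array becomes [3, 18, 38, 22, 28, 4, 17, 23, 7]. The pivot is placed at index 0. All elements to the left of the pivot are <= 3, and all elements to the right are > 3.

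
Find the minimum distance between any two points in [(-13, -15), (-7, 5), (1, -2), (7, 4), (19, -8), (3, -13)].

Computing all pairwise distances among 6 points:

d((-13, -15), (-7, 5)) = 20.8806
d((-13, -15), (1, -2)) = 19.105
d((-13, -15), (7, 4)) = 27.5862
d((-13, -15), (19, -8)) = 32.7567
d((-13, -15), (3, -13)) = 16.1245
d((-7, 5), (1, -2)) = 10.6301
d((-7, 5), (7, 4)) = 14.0357
d((-7, 5), (19, -8)) = 29.0689
d((-7, 5), (3, -13)) = 20.5913
d((1, -2), (7, 4)) = 8.4853 <-- minimum
d((1, -2), (19, -8)) = 18.9737
d((1, -2), (3, -13)) = 11.1803
d((7, 4), (19, -8)) = 16.9706
d((7, 4), (3, -13)) = 17.4642
d((19, -8), (3, -13)) = 16.7631

Closest pair: (1, -2) and (7, 4) with distance 8.4853

The closest pair is (1, -2) and (7, 4) with Euclidean distance 8.4853. For 6 points, brute-force pairwise comparison is shown above. For large n, the divide-and-conquer algorithm (sort by x, recurse on halves, check the dividing strip) achieves O(n log n).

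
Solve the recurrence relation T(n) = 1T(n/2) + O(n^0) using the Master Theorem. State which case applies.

Master Theorem for T(n) = 1T(n/2) + O(n^0):

a = 1, b = 2, c = 0
log_b(a) = log_2(1) = 0.0000

Case 2: c = 0 = log_2(1) = 0.0000
T(n) = O(n^0 log n) = O(log n)

For T(n) = 1T(n/2) + O(n^0): log_2(1) = 0.0000. This is Case 2 of the Master Theorem (c = log_b(a), equal work at all levels), giving O(log n).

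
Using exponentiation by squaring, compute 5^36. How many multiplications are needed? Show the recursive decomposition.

Computing 5^36 by squaring (build up from 5^1; each line after the first costs one multiplication):

5^1 = 5
5^2 = (5^1)^2 = 5^2 = 25
5^4 = (5^2)^2 = 25^2 = 625
5^8 = (5^4)^2 = 625^2 = 390625
5^9 = 5 * 5^8 = 5 * 390625 = 1953125
5^18 = (5^9)^2 = 1953125^2 = 3814697265625
5^36 = (5^18)^2 = 3814697265625^2 = 14551915228366851806640625

Result: 14551915228366851806640625
Multiplications needed: 6 (6 lines after 5^1)

5^36 = 14551915228366851806640625. Using exponentiation by squaring, this requires 6 multiplications. The key idea: if the exponent is even, square the half-power; if odd, multiply by the base once.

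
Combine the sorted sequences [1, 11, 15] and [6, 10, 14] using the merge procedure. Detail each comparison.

Merging process:

Compare 1 vs 6: take 1 from left. Merged: [1]
Compare 11 vs 6: take 6 from right. Merged: [1, 6]
Compare 11 vs 10: take 10 from right. Merged: [1, 6, 10]
Compare 11 vs 14: take 11 from left. Merged: [1, 6, 10, 11]
Compare 15 vs 14: take 14 from right. Merged: [1, 6, 10, 11, 14]
Append remaining from left: [15]. Merged: [1, 6, 10, 11, 14, 15]

Final merged array: [1, 6, 10, 11, 14, 15]
Total comparisons: 5

The merged array is [1, 6, 10, 11, 14, 15], requiring 5 comparisons. The merge step runs in O(n) time where n is the total number of elements.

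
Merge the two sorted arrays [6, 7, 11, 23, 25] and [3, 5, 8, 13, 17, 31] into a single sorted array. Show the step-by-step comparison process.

Merging process:

Compare 6 vs 3: take 3 from right. Merged: [3]
Compare 6 vs 5: take 5 from right. Merged: [3, 5]
Compare 6 vs 8: take 6 from left. Merged: [3, 5, 6]
Compare 7 vs 8: take 7 from left. Merged: [3, 5, 6, 7]
Compare 11 vs 8: take 8 from right. Merged: [3, 5, 6, 7, 8]
Compare 11 vs 13: take 11 from left. Merged: [3, 5, 6, 7, 8, 11]
Compare 23 vs 13: take 13 from right. Merged: [3, 5, 6, 7, 8, 11, 13]
Compare 23 vs 17: take 17 from right. Merged: [3, 5, 6, 7, 8, 11, 13, 17]
Compare 23 vs 31: take 23 from left. Merged: [3, 5, 6, 7, 8, 11, 13, 17, 23]
Compare 25 vs 31: take 25 from left. Merged: [3, 5, 6, 7, 8, 11, 13, 17, 23, 25]
Append remaining from right: [31]. Merged: [3, 5, 6, 7, 8, 11, 13, 17, 23, 25, 31]

Final merged array: [3, 5, 6, 7, 8, 11, 13, 17, 23, 25, 31]
Total comparisons: 10

The merged array is [3, 5, 6, 7, 8, 11, 13, 17, 23, 25, 31], requiring 10 comparisons. The merge step runs in O(n) time where n is the total number of elements.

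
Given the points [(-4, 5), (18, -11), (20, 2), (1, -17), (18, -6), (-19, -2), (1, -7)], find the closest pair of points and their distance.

Computing all pairwise distances among 7 points:

d((-4, 5), (18, -11)) = 27.2029
d((-4, 5), (20, 2)) = 24.1868
d((-4, 5), (1, -17)) = 22.561
d((-4, 5), (18, -6)) = 24.5967
d((-4, 5), (-19, -2)) = 16.5529
d((-4, 5), (1, -7)) = 13.0
d((18, -11), (20, 2)) = 13.1529
d((18, -11), (1, -17)) = 18.0278
d((18, -11), (18, -6)) = 5.0 <-- minimum
d((18, -11), (-19, -2)) = 38.0789
d((18, -11), (1, -7)) = 17.4642
d((20, 2), (1, -17)) = 26.8701
d((20, 2), (18, -6)) = 8.2462
d((20, 2), (-19, -2)) = 39.2046
d((20, 2), (1, -7)) = 21.0238
d((1, -17), (18, -6)) = 20.2485
d((1, -17), (-19, -2)) = 25.0
d((1, -17), (1, -7)) = 10.0
d((18, -6), (-19, -2)) = 37.2156
d((18, -6), (1, -7)) = 17.0294
d((-19, -2), (1, -7)) = 20.6155

Closest pair: (18, -11) and (18, -6) with distance 5.0

The closest pair is (18, -11) and (18, -6) with Euclidean distance 5.0. For 7 points, brute-force pairwise comparison is shown above. For large n, the divide-and-conquer algorithm (sort by x, recurse on halves, check the dividing strip) achieves O(n log n).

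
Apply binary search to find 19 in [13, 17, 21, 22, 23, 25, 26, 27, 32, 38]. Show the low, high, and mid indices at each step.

Binary search for 19 in [13, 17, 21, 22, 23, 25, 26, 27, 32, 38]:

lo=0, hi=9, mid=4, arr[mid]=23 -> 23 > 19, search left half
lo=0, hi=3, mid=1, arr[mid]=17 -> 17 < 19, search right half
lo=2, hi=3, mid=2, arr[mid]=21 -> 21 > 19, search left half
lo=2 > hi=1, target 19 not found

Binary search determines that 19 is not in the array after 3 comparisons. The search space was exhausted without finding the target.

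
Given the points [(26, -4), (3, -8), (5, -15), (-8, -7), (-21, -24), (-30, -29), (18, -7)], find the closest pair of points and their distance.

Computing all pairwise distances among 7 points:

d((26, -4), (3, -8)) = 23.3452
d((26, -4), (5, -15)) = 23.7065
d((26, -4), (-8, -7)) = 34.1321
d((26, -4), (-21, -24)) = 51.0784
d((26, -4), (-30, -29)) = 61.327
d((26, -4), (18, -7)) = 8.544
d((3, -8), (5, -15)) = 7.2801 <-- minimum
d((3, -8), (-8, -7)) = 11.0454
d((3, -8), (-21, -24)) = 28.8444
d((3, -8), (-30, -29)) = 39.1152
d((3, -8), (18, -7)) = 15.0333
d((5, -15), (-8, -7)) = 15.2643
d((5, -15), (-21, -24)) = 27.5136
d((5, -15), (-30, -29)) = 37.6962
d((5, -15), (18, -7)) = 15.2643
d((-8, -7), (-21, -24)) = 21.4009
d((-8, -7), (-30, -29)) = 31.1127
d((-8, -7), (18, -7)) = 26.0
d((-21, -24), (-30, -29)) = 10.2956
d((-21, -24), (18, -7)) = 42.5441
d((-30, -29), (18, -7)) = 52.8015

Closest pair: (3, -8) and (5, -15) with distance 7.2801

The closest pair is (3, -8) and (5, -15) with Euclidean distance 7.2801. For 7 points, brute-force pairwise comparison is shown above. For large n, the divide-and-conquer algorithm (sort by x, recurse on halves, check the dividing strip) achieves O(n log n).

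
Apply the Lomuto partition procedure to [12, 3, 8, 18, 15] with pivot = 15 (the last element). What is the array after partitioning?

Lomuto partition with pivot = 15:

Initial array: [12, 3, 8, 18, 15]

arr[0]=12 <= 15: swap with position 0, array becomes [12, 3, 8, 18, 15]
arr[1]=3 <= 15: swap with position 1, array becomes [12, 3, 8, 18, 15]
arr[2]=8 <= 15: swap with position 2, array becomes [12, 3, 8, 18, 15]
arr[3]=18 > 15: no swap

Place pivot at position 3: [12, 3, 8, 15, 18]
Pivot position: 3

After partitioning with pivot 15, the array becomes [12, 3, 8, 15, 18]. The pivot is placed at index 3. All elements to the left of the pivot are <= 15, and all elements to the right are > 15.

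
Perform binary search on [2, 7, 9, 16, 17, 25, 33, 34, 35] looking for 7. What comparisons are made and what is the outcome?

Binary search for 7 in [2, 7, 9, 16, 17, 25, 33, 34, 35]:

lo=0, hi=8, mid=4, arr[mid]=17 -> 17 > 7, search left half
lo=0, hi=3, mid=1, arr[mid]=7 -> Found target at index 1!

Binary search finds 7 at index 1 after 2 comparisons. The search repeatedly halves the search space by comparing with the middle element.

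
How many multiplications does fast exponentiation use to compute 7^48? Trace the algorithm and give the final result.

Computing 7^48 by squaring (build up from 7^1; each line after the first costs one multiplication):

7^1 = 7
7^2 = (7^1)^2 = 7^2 = 49
7^3 = 7 * 7^2 = 7 * 49 = 343
7^6 = (7^3)^2 = 343^2 = 117649
7^12 = (7^6)^2 = 117649^2 = 13841287201
7^24 = (7^12)^2 = 13841287201^2 = 191581231380566414401
7^48 = (7^24)^2 = 191581231380566414401^2 = 36703368217294125441230211032033660188801

Result: 36703368217294125441230211032033660188801
Multiplications needed: 6 (6 lines after 7^1)

7^48 = 36703368217294125441230211032033660188801. Using exponentiation by squaring, this requires 6 multiplications. The key idea: if the exponent is even, square the half-power; if odd, multiply by the base once.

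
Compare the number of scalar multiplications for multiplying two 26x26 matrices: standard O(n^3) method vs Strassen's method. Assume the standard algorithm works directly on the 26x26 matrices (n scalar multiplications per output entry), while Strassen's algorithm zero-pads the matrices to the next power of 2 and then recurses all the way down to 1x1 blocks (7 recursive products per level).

Matrix multiplication for 26x26 matrices:

Strassen's algorithm requires power-of-2 dimensions. Pad 26x26 to 32x32 (next power of 2).

Standard algorithm: 26^3 = 17576 multiplications
Strassen's algorithm: 7^(log2(32)) = 7^5 = 16807 multiplications
Savings: 17576 - 16807 = 769 multiplications

Standard: 17576 multiplications (26^3). Strassen: 16807 multiplications (7^5, after padding to 32x32). Strassen reduces 8 recursive multiplications to 7 at each level.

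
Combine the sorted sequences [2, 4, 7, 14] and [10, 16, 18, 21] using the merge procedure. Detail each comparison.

Merging process:

Compare 2 vs 10: take 2 from left. Merged: [2]
Compare 4 vs 10: take 4 from left. Merged: [2, 4]
Compare 7 vs 10: take 7 from left. Merged: [2, 4, 7]
Compare 14 vs 10: take 10 from right. Merged: [2, 4, 7, 10]
Compare 14 vs 16: take 14 from left. Merged: [2, 4, 7, 10, 14]
Append remaining from right: [16, 18, 21]. Merged: [2, 4, 7, 10, 14, 16, 18, 21]

Final merged array: [2, 4, 7, 10, 14, 16, 18, 21]
Total comparisons: 5

The merged array is [2, 4, 7, 10, 14, 16, 18, 21], requiring 5 comparisons. The merge step runs in O(n) time where n is the total number of elements.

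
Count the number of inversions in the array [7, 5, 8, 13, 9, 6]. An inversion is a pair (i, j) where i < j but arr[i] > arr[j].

Finding inversions in [7, 5, 8, 13, 9, 6]:

(0, 1): arr[0]=7 > arr[1]=5
(0, 5): arr[0]=7 > arr[5]=6
(2, 5): arr[2]=8 > arr[5]=6
(3, 4): arr[3]=13 > arr[4]=9
(3, 5): arr[3]=13 > arr[5]=6
(4, 5): arr[4]=9 > arr[5]=6

Total inversions: 6

The array has 6 inversion(s): (0,1), (0,5), (2,5), (3,4), (3,5), (4,5). Each pair (i,j) satisfies i < j and arr[i] > arr[j].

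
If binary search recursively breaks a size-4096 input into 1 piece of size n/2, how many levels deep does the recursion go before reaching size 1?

For divide and conquer with division factor 2:

Problem sizes at each level:
Level 0: 4096
Level 1: 2048
Level 2: 1024
Level 3: 512
Level 4: 256
Level 5: 128
Level 6: 64
Level 7: 32
Level 8: 16
Level 9: 8
Level 10: 4
Level 11: 2
Level 12: 1

The root is level 0 and the size-1 base case is level 12 (the tree spans levels 0 through 12, i.e. 13 levels counting the root), so the depth is the number of divisions: log_2(4096) = 12

The recursion tree depth is log_2(4096) = 12. At each level, the problem size is divided by 2, so it takes 12 divisions to reduce to a base case of size 1. The algorithm makes 1 recursive call at each level.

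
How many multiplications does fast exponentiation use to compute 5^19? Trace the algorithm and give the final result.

Computing 5^19 by squaring (build up from 5^1; each line after the first costs one multiplication):

5^1 = 5
5^2 = (5^1)^2 = 5^2 = 25
5^4 = (5^2)^2 = 25^2 = 625
5^8 = (5^4)^2 = 625^2 = 390625
5^9 = 5 * 5^8 = 5 * 390625 = 1953125
5^18 = (5^9)^2 = 1953125^2 = 3814697265625
5^19 = 5 * 5^18 = 5 * 3814697265625 = 19073486328125

Result: 19073486328125
Multiplications needed: 6 (6 lines after 5^1)

5^19 = 19073486328125. Using exponentiation by squaring, this requires 6 multiplications. The key idea: if the exponent is even, square the half-power; if odd, multiply by the base once.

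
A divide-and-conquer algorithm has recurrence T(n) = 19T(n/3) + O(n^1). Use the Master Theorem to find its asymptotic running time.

Master Theorem for T(n) = 19T(n/3) + O(n^1):

a = 19, b = 3, c = 1
log_b(a) = log_3(19) = 2.6801

Case 1: c = 1 < log_3(19) = 2.6801
T(n) = O(n^(log_3 19))

For T(n) = 19T(n/3) + O(n^1): log_3(19) = 2.6801. This is Case 1 of the Master Theorem (c < log_b(a), work dominated by leaves), giving O(n^(log_3 19)).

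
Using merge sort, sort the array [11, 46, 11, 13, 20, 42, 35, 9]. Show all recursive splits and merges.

Merge sort trace:

Split: [11, 46, 11, 13, 20, 42, 35, 9] -> [11, 46, 11, 13] and [20, 42, 35, 9]
  Split: [11, 46, 11, 13] -> [11, 46] and [11, 13]
    Split: [11, 46] -> [11] and [46]
    Merge: [11] + [46] -> [11, 46]
    Split: [11, 13] -> [11] and [13]
    Merge: [11] + [13] -> [11, 13]
  Merge: [11, 46] + [11, 13] -> [11, 11, 13, 46]
  Split: [20, 42, 35, 9] -> [20, 42] and [35, 9]
    Split: [20, 42] -> [20] and [42]
    Merge: [20] + [42] -> [20, 42]
    Split: [35, 9] -> [35] and [9]
    Merge: [35] + [9] -> [9, 35]
  Merge: [20, 42] + [9, 35] -> [9, 20, 35, 42]
Merge: [11, 11, 13, 46] + [9, 20, 35, 42] -> [9, 11, 11, 13, 20, 35, 42, 46]

Final sorted array: [9, 11, 11, 13, 20, 35, 42, 46]

The merge sort proceeds by recursively splitting the array and merging sorted halves.
After all merges, the sorted array is [9, 11, 11, 13, 20, 35, 42, 46].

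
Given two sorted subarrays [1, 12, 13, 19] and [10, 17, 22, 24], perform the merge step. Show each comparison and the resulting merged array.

Merging process:

Compare 1 vs 10: take 1 from left. Merged: [1]
Compare 12 vs 10: take 10 from right. Merged: [1, 10]
Compare 12 vs 17: take 12 from left. Merged: [1, 10, 12]
Compare 13 vs 17: take 13 from left. Merged: [1, 10, 12, 13]
Compare 19 vs 17: take 17 from right. Merged: [1, 10, 12, 13, 17]
Compare 19 vs 22: take 19 from left. Merged: [1, 10, 12, 13, 17, 19]
Append remaining from right: [22, 24]. Merged: [1, 10, 12, 13, 17, 19, 22, 24]

Final merged array: [1, 10, 12, 13, 17, 19, 22, 24]
Total comparisons: 6

The merged array is [1, 10, 12, 13, 17, 19, 22, 24], requiring 6 comparisons. The merge step runs in O(n) time where n is the total number of elements.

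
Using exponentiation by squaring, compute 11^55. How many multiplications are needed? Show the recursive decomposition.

Computing 11^55 by squaring (build up from 11^1; each line after the first costs one multiplication):

11^1 = 11
11^2 = (11^1)^2 = 11^2 = 121
11^3 = 11 * 11^2 = 11 * 121 = 1331
11^6 = (11^3)^2 = 1331^2 = 1771561
11^12 = (11^6)^2 = 1771561^2 = 3138428376721
11^13 = 11 * 11^12 = 11 * 3138428376721 = 34522712143931
11^26 = (11^13)^2 = 34522712143931^2 = 1191817653772720942460132761
11^27 = 11 * 11^26 = 11 * 1191817653772720942460132761 = 13109994191499930367061460371
11^54 = (11^27)^2 = 13109994191499930367061460371^2 = 171871947701161912897410416779483616222663749691203457641
11^55 = 11 * 11^54 = 11 * 171871947701161912897410416779483616222663749691203457641 = 1890591424712781041871514584574319778449301246603238034051

Result: 1890591424712781041871514584574319778449301246603238034051
Multiplications needed: 9 (9 lines after 11^1)

11^55 = 1890591424712781041871514584574319778449301246603238034051. Using exponentiation by squaring, this requires 9 multiplications. The key idea: if the exponent is even, square the half-power; if odd, multiply by the base once.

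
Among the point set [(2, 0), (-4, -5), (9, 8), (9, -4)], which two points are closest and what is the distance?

Computing all pairwise distances among 4 points:

d((2, 0), (-4, -5)) = 7.8102 <-- minimum
d((2, 0), (9, 8)) = 10.6301
d((2, 0), (9, -4)) = 8.0623
d((-4, -5), (9, 8)) = 18.3848
d((-4, -5), (9, -4)) = 13.0384
d((9, 8), (9, -4)) = 12.0

Closest pair: (2, 0) and (-4, -5) with distance 7.8102

The closest pair is (2, 0) and (-4, -5) with Euclidean distance 7.8102. For 4 points, brute-force pairwise comparison is shown above. For large n, the divide-and-conquer algorithm (sort by x, recurse on halves, check the dividing strip) achieves O(n log n).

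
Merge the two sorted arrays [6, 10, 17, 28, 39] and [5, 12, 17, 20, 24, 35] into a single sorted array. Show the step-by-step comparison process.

Merging process:

Compare 6 vs 5: take 5 from right. Merged: [5]
Compare 6 vs 12: take 6 from left. Merged: [5, 6]
Compare 10 vs 12: take 10 from left. Merged: [5, 6, 10]
Compare 17 vs 12: take 12 from right. Merged: [5, 6, 10, 12]
Compare 17 vs 17: take 17 from left. Merged: [5, 6, 10, 12, 17]
Compare 28 vs 17: take 17 from right. Merged: [5, 6, 10, 12, 17, 17]
Compare 28 vs 20: take 20 from right. Merged: [5, 6, 10, 12, 17, 17, 20]
Compare 28 vs 24: take 24 from right. Merged: [5, 6, 10, 12, 17, 17, 20, 24]
Compare 28 vs 35: take 28 from left. Merged: [5, 6, 10, 12, 17, 17, 20, 24, 28]
Compare 39 vs 35: take 35 from right. Merged: [5, 6, 10, 12, 17, 17, 20, 24, 28, 35]
Append remaining from left: [39]. Merged: [5, 6, 10, 12, 17, 17, 20, 24, 28, 35, 39]

Final merged array: [5, 6, 10, 12, 17, 17, 20, 24, 28, 35, 39]
Total comparisons: 10

The merged array is [5, 6, 10, 12, 17, 17, 20, 24, 28, 35, 39], requiring 10 comparisons. The merge step runs in O(n) time where n is the total number of elements.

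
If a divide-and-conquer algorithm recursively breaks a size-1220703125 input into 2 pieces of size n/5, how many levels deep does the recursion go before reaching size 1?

For divide and conquer with division factor 5:

Problem sizes at each level:
Level 0: 1220703125
Level 1: 244140625
Level 2: 48828125
Level 3: 9765625
Level 4: 1953125
Level 5: 390625
Level 6: 78125
Level 7: 15625
Level 8: 3125
Level 9: 625
Level 10: 125
Level 11: 25
Level 12: 5
Level 13: 1

The root is level 0 and the size-1 base case is level 13 (the tree spans levels 0 through 13, i.e. 14 levels counting the root), so the depth is the number of divisions: log_5(1220703125) = 13

The recursion tree depth is log_5(1220703125) = 13. At each level, the problem size is divided by 5, so it takes 13 divisions to reduce to a base case of size 1. The algorithm makes 2 recursive calls at each level.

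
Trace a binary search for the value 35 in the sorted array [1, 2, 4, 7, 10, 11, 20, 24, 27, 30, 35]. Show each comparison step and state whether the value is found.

Binary search for 35 in [1, 2, 4, 7, 10, 11, 20, 24, 27, 30, 35]:

lo=0, hi=10, mid=5, arr[mid]=11 -> 11 < 35, search right half
lo=6, hi=10, mid=8, arr[mid]=27 -> 27 < 35, search right half
lo=9, hi=10, mid=9, arr[mid]=30 -> 30 < 35, search right half
lo=10, hi=10, mid=10, arr[mid]=35 -> Found target at index 10!

Binary search finds 35 at index 10 after 4 comparisons. The search repeatedly halves the search space by comparing with the middle element.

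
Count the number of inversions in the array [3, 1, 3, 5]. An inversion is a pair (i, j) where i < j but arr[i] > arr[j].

Finding inversions in [3, 1, 3, 5]:

(0, 1): arr[0]=3 > arr[1]=1

Total inversions: 1

The array has 1 inversion(s): (0,1). Each pair (i,j) satisfies i < j and arr[i] > arr[j].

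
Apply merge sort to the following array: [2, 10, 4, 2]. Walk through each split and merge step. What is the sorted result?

Merge sort trace:

Split: [2, 10, 4, 2] -> [2, 10] and [4, 2]
  Split: [2, 10] -> [2] and [10]
  Merge: [2] + [10] -> [2, 10]
  Split: [4, 2] -> [4] and [2]
  Merge: [4] + [2] -> [2, 4]
Merge: [2, 10] + [2, 4] -> [2, 2, 4, 10]

Final sorted array: [2, 2, 4, 10]

The merge sort proceeds by recursively splitting the array and merging sorted halves.
After all merges, the sorted array is [2, 2, 4, 10].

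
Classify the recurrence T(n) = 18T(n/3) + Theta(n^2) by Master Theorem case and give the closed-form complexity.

Master Theorem for T(n) = 18T(n/3) + O(n^2):

a = 18, b = 3, c = 2
log_b(a) = log_3(18) = 2.6309

Case 1: c = 2 < log_3(18) = 2.6309
T(n) = O(n^(log_3 18))

For T(n) = 18T(n/3) + O(n^2): log_3(18) = 2.6309. This is Case 1 of the Master Theorem (c < log_b(a), work dominated by leaves), giving O(n^(log_3 18)).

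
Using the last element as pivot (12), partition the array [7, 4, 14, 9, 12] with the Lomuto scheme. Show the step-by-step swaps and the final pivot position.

Lomuto partition with pivot = 12:

Initial array: [7, 4, 14, 9, 12]

arr[0]=7 <= 12: swap with position 0, array becomes [7, 4, 14, 9, 12]
arr[1]=4 <= 12: swap with position 1, array becomes [7, 4, 14, 9, 12]
arr[2]=14 > 12: no swap
arr[3]=9 <= 12: swap with position 2, array becomes [7, 4, 9, 14, 12]

Place pivot at position 3: [7, 4, 9, 12, 14]
Pivot position: 3

After partitioning with pivot 12, the array becomes [7, 4, 9, 12, 14]. The pivot is placed at index 3. All elements to the left of the pivot are <= 12, and all elements to the right are > 12.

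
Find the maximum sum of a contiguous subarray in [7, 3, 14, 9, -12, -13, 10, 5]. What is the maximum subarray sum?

Using Kadane's algorithm on [7, 3, 14, 9, -12, -13, 10, 5]:

Scanning through the array:
Position 1 (value 3): max_ending_here = 10, max_so_far = 10
Position 2 (value 14): max_ending_here = 24, max_so_far = 24
Position 3 (value 9): max_ending_here = 33, max_so_far = 33
Position 4 (value -12): max_ending_here = 21, max_so_far = 33
Position 5 (value -13): max_ending_here = 8, max_so_far = 33
Position 6 (value 10): max_ending_here = 18, max_so_far = 33
Position 7 (value 5): max_ending_here = 23, max_so_far = 33

Maximum subarray: [7, 3, 14, 9]
Maximum sum: 33

The maximum subarray is [7, 3, 14, 9] with sum 33. This subarray runs from index 0 to index 3.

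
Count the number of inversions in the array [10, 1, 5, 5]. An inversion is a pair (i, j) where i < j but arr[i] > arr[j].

Finding inversions in [10, 1, 5, 5]:

(0, 1): arr[0]=10 > arr[1]=1
(0, 2): arr[0]=10 > arr[2]=5
(0, 3): arr[0]=10 > arr[3]=5

Total inversions: 3

The array has 3 inversion(s): (0,1), (0,2), (0,3). Each pair (i,j) satisfies i < j and arr[i] > arr[j].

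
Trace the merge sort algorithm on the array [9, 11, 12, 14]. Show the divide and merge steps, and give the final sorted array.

Merge sort trace:

Split: [9, 11, 12, 14] -> [9, 11] and [12, 14]
  Split: [9, 11] -> [9] and [11]
  Merge: [9] + [11] -> [9, 11]
  Split: [12, 14] -> [12] and [14]
  Merge: [12] + [14] -> [12, 14]
Merge: [9, 11] + [12, 14] -> [9, 11, 12, 14]

Final sorted array: [9, 11, 12, 14]

The merge sort proceeds by recursively splitting the array and merging sorted halves.
After all merges, the sorted array is [9, 11, 12, 14].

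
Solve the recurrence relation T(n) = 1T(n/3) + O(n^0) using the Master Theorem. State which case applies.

Master Theorem for T(n) = 1T(n/3) + O(n^0):

a = 1, b = 3, c = 0
log_b(a) = log_3(1) = 0.0000

Case 2: c = 0 = log_3(1) = 0.0000
T(n) = O(n^0 log n) = O(log n)

For T(n) = 1T(n/3) + O(n^0): log_3(1) = 0.0000. This is Case 2 of the Master Theorem (c = log_b(a), equal work at all levels), giving O(log n).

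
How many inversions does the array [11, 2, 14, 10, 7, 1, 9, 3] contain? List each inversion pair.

Finding inversions in [11, 2, 14, 10, 7, 1, 9, 3]:

(0, 1): arr[0]=11 > arr[1]=2
(0, 3): arr[0]=11 > arr[3]=10
(0, 4): arr[0]=11 > arr[4]=7
(0, 5): arr[0]=11 > arr[5]=1
(0, 6): arr[0]=11 > arr[6]=9
(0, 7): arr[0]=11 > arr[7]=3
(1, 5): arr[1]=2 > arr[5]=1
(2, 3): arr[2]=14 > arr[3]=10
(2, 4): arr[2]=14 > arr[4]=7
(2, 5): arr[2]=14 > arr[5]=1
(2, 6): arr[2]=14 > arr[6]=9
(2, 7): arr[2]=14 > arr[7]=3
(3, 4): arr[3]=10 > arr[4]=7
(3, 5): arr[3]=10 > arr[5]=1
(3, 6): arr[3]=10 > arr[6]=9
(3, 7): arr[3]=10 > arr[7]=3
(4, 5): arr[4]=7 > arr[5]=1
(4, 7): arr[4]=7 > arr[7]=3
(6, 7): arr[6]=9 > arr[7]=3

Total inversions: 19

The array has 19 inversion(s): (0,1), (0,3), (0,4), (0,5), (0,6), (0,7), (1,5), (2,3), (2,4), (2,5), (2,6), (2,7), (3,4), (3,5), (3,6), (3,7), (4,5), (4,7), (6,7). Each pair (i,j) satisfies i < j and arr[i] > arr[j].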